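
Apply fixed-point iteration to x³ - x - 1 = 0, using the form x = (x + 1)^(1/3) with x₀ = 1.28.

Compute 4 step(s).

Equation: x³ - x - 1 = 0
Fixed-point form: x = (x + 1)^(1/3)
x₀ = 1.28

x_1 = g(1.280000) = 1.316169
x_2 = g(1.316169) = 1.323092
x_3 = g(1.323092) = 1.324409
x_4 = g(1.324409) = 1.324659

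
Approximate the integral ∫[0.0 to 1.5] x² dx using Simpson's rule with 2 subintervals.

f(x) = x²
a = 0.0, b = 1.5, n = 2
h = (b - a)/n = 0.750000

Simpson's rule: (h/3)[f(x₀) + 4f(x₁) + 2f(x₂) + ... + f(xₙ)]

x_0 = 0.0000, f(x_0) = 0.000000, coefficient = 1
x_1 = 0.7500, f(x_1) = 0.562500, coefficient = 4
x_2 = 1.5000, f(x_2) = 2.250000, coefficient = 1

I ≈ (0.750000/3) × 4.500000 = 1.125000
Exact value: 1.125000
Error: 0.000000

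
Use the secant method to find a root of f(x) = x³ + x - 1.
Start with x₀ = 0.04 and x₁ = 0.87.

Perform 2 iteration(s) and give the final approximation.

f(x) = x³ + x - 1
x₀ = 0.04, x₁ = 0.87

Secant formula: x_{n+1} = x_n - f(x_n)(x_n - x_{n-1})/(f(x_n) - f(x_{n-1}))

Iteration 1:
  f(0.040000) = -0.959936
  f(0.870000) = 0.528503
  x_2 = 0.870000 - 0.528503×(0.870000 - 0.040000)/(0.528503 - (-0.959936))
       = 0.575290
Iteration 2:
  f(0.870000) = 0.528503
  f(0.575290) = -0.234312
  x_3 = 0.575290 - (-0.234312)×(0.575290 - 0.870000)/(-0.234312 - 0.528503)
       = 0.665816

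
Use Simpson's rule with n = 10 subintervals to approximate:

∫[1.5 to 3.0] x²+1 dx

f(x) = x²+1
a = 1.5, b = 3.0, n = 10
h = (b - a)/n = 0.150000

Simpson's rule: (h/3)[f(x₀) + 4f(x₁) + 2f(x₂) + ... + f(xₙ)]

x_0 = 1.5000, f(x_0) = 3.250000, coefficient = 1
x_1 = 1.6500, f(x_1) = 3.722500, coefficient = 4
x_2 = 1.8000, f(x_2) = 4.240000, coefficient = 2
x_3 = 1.9500, f(x_3) = 4.802500, coefficient = 4
x_4 = 2.1000, f(x_4) = 5.410000, coefficient = 2
x_5 = 2.2500, f(x_5) = 6.062500, coefficient = 4
x_6 = 2.4000, f(x_6) = 6.760000, coefficient = 2
x_7 = 2.5500, f(x_7) = 7.502500, coefficient = 4
x_8 = 2.7000, f(x_8) = 8.290000, coefficient = 2
x_9 = 2.8500, f(x_9) = 9.122500, coefficient = 4
x_10 = 3.0000, f(x_10) = 10.000000, coefficient = 1

I ≈ (0.150000/3) × 187.500000 = 9.375000
Exact value: 9.375000
Error: 0.000000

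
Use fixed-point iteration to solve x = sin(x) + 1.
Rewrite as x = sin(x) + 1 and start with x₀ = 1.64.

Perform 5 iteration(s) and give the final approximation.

Equation: x = sin(x) + 1
Fixed-point form: x = sin(x) + 1
x₀ = 1.64

x_1 = g(1.640000) = 1.997606
x_2 = g(1.997606) = 1.910291
x_3 = g(1.910291) = 1.942923
x_4 = g(1.942923) = 1.931556
x_5 = g(1.931556) = 1.935629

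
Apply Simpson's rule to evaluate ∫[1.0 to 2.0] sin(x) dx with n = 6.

f(x) = sin(x)
a = 1.0, b = 2.0, n = 6
h = (b - a)/n = 0.166667

Simpson's rule: (h/3)[f(x₀) + 4f(x₁) + 2f(x₂) + ... + f(xₙ)]

x_0 = 1.0000, f(x_0) = 0.841471, coefficient = 1
x_1 = 1.1667, f(x_1) = 0.919445, coefficient = 4
x_2 = 1.3333, f(x_2) = 0.971938, coefficient = 2
x_3 = 1.5000, f(x_3) = 0.997495, coefficient = 4
x_4 = 1.6667, f(x_4) = 0.995408, coefficient = 2
x_5 = 1.8333, f(x_5) = 0.965735, coefficient = 4
x_6 = 2.0000, f(x_6) = 0.909297, coefficient = 1

I ≈ (0.166667/3) × 17.216159 = 0.956453
Exact value: 0.956449
Error: 0.000004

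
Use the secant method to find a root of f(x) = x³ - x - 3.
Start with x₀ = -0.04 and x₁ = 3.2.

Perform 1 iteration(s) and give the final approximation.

f(x) = x³ - x - 3
x₀ = -0.04, x₁ = 3.2

Secant formula: x_{n+1} = x_n - f(x_n)(x_n - x_{n-1})/(f(x_n) - f(x_{n-1}))

Iteration 1:
  f(-0.040000) = -2.960064
  f(3.200000) = 26.568000
  x_2 = 3.200000 - 26.568000×(3.200000 - (-0.040000))/(26.568000 - (-2.960064))
       = 0.284796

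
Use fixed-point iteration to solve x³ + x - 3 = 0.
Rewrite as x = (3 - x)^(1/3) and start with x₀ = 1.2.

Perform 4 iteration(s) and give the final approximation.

Equation: x³ + x - 3 = 0
Fixed-point form: x = (3 - x)^(1/3)
x₀ = 1.2

x_1 = g(1.200000) = 1.216440
x_2 = g(1.216440) = 1.212726
x_3 = g(1.212726) = 1.213567
x_4 = g(1.213567) = 1.213377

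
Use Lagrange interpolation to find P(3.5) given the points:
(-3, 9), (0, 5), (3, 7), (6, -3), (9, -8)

Lagrange interpolation formula:
P(x) = Σ yᵢ × Lᵢ(x)
where Lᵢ(x) = Π_{j≠i} (x - xⱼ)/(xᵢ - xⱼ)

L_0(3.5) = (3.5 - 0)/(-3 - 0) × (3.5 - 3)/(-3 - 3) × (3.5 - 6)/(-3 - 6) × (3.5 - 9)/(-3 - 9) = 0.012378
L_1(3.5) = (3.5 - (-3))/(0 - (-3)) × (3.5 - 3)/(0 - 3) × (3.5 - 6)/(0 - 6) × (3.5 - 9)/(0 - 9) = -0.091950
L_2(3.5) = (3.5 - (-3))/(3 - (-3)) × (3.5 - 0)/(3 - 0) × (3.5 - 6)/(3 - 6) × (3.5 - 9)/(3 - 9) = 0.965471
L_3(3.5) = (3.5 - (-3))/(6 - (-3)) × (3.5 - 0)/(6 - 0) × (3.5 - 3)/(6 - 3) × (3.5 - 9)/(6 - 9) = 0.128729
L_4(3.5) = (3.5 - (-3))/(9 - (-3)) × (3.5 - 0)/(9 - 0) × (3.5 - 3)/(9 - 3) × (3.5 - 6)/(9 - 6) = -0.014628

P(3.5) = 9×L_0(3.5) + 5×L_1(3.5) + 7×L_2(3.5) + (-3)×L_3(3.5) + (-8)×L_4(3.5)
P(3.5) = 6.140786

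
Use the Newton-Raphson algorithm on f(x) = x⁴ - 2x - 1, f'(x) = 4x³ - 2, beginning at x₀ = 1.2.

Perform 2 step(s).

f(x) = x⁴ - 2x - 1
f'(x) = 4x³ - 2
x₀ = 1.2

Newton-Raphson formula: x_{n+1} = x_n - f(x_n)/f'(x_n)

Iteration 1:
  f(1.200000) = -1.326400
  f'(1.200000) = 4.912000
  x_1 = 1.200000 - (-1.326400)/4.912000 = 1.470033
Iteration 2:
  f(1.470033) = 0.729838
  f'(1.470033) = 10.706937
  x_2 = 1.470033 - 0.729838/10.706937 = 1.401868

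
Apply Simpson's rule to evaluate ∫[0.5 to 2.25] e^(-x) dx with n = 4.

f(x) = e^(-x)
a = 0.5, b = 2.25, n = 4
h = (b - a)/n = 0.437500

Simpson's rule: (h/3)[f(x₀) + 4f(x₁) + 2f(x₂) + ... + f(xₙ)]

x_0 = 0.5000, f(x_0) = 0.606531, coefficient = 1
x_1 = 0.9375, f(x_1) = 0.391606, coefficient = 4
x_2 = 1.3750, f(x_2) = 0.252840, coefficient = 2
x_3 = 1.8125, f(x_3) = 0.163246, coefficient = 4
x_4 = 2.2500, f(x_4) = 0.105399, coefficient = 1

I ≈ (0.437500/3) × 3.437014 = 0.501231
Exact value: 0.501131
Error: 0.000100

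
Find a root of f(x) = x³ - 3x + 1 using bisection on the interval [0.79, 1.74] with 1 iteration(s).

f(x) = x³ - 3x + 1
Initial interval: [0.79, 1.74]

Iteration 1:
  c_1 = (0.790000 + 1.740000)/2 = 1.265000
  f(c_1) = f(1.265000) = -0.770715
  f(a) × f(c) ≥ 0, new interval: [1.265000, 1.740000]

After 1 iteration(s), the approximation is c_1 = 1.265000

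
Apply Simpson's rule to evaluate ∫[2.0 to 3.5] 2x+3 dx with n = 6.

f(x) = 2x+3
a = 2.0, b = 3.5, n = 6
h = (b - a)/n = 0.250000

Simpson's rule: (h/3)[f(x₀) + 4f(x₁) + 2f(x₂) + ... + f(xₙ)]

x_0 = 2.0000, f(x_0) = 7.000000, coefficient = 1
x_1 = 2.2500, f(x_1) = 7.500000, coefficient = 4
x_2 = 2.5000, f(x_2) = 8.000000, coefficient = 2
x_3 = 2.7500, f(x_3) = 8.500000, coefficient = 4
x_4 = 3.0000, f(x_4) = 9.000000, coefficient = 2
x_5 = 3.2500, f(x_5) = 9.500000, coefficient = 4
x_6 = 3.5000, f(x_6) = 10.000000, coefficient = 1

I ≈ (0.250000/3) × 153.000000 = 12.750000
Exact value: 12.750000
Error: 0.000000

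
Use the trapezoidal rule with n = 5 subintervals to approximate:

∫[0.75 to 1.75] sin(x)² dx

f(x) = sin(x)²
a = 0.75, b = 1.75, n = 5
h = (b - a)/n = 0.200000

Trapezoidal rule: (h/2)[f(x₀) + 2f(x₁) + 2f(x₂) + ... + f(xₙ)]

x_0 = 0.7500, f(x_0) = 0.464631, coefficient = 1
x_1 = 0.9500, f(x_1) = 0.661645, coefficient = 2
x_2 = 1.1500, f(x_2) = 0.833138, coefficient = 2
x_3 = 1.3500, f(x_3) = 0.952036, coefficient = 2
x_4 = 1.5500, f(x_4) = 0.999568, coefficient = 2
x_5 = 1.7500, f(x_5) = 0.968228, coefficient = 1

I ≈ (0.200000/2) × 8.325633 = 0.832563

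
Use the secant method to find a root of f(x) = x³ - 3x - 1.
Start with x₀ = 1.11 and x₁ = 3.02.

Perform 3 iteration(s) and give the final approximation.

f(x) = x³ - 3x - 1
x₀ = 1.11, x₁ = 3.02

Secant formula: x_{n+1} = x_n - f(x_n)(x_n - x_{n-1})/(f(x_n) - f(x_{n-1}))

Iteration 1:
  f(1.110000) = -2.962369
  f(3.020000) = 17.483608
  x_2 = 3.020000 - 17.483608×(3.020000 - 1.110000)/(17.483608 - (-2.962369))
       = 1.386735
Iteration 2:
  f(3.020000) = 17.483608
  f(1.386735) = -2.493466
  x_3 = 1.386735 - (-2.493466)×(1.386735 - 3.020000)/(-2.493466 - 17.483608)
       = 1.590593
Iteration 3:
  f(1.386735) = -2.493466
  f(1.590593) = -1.747599
  x_4 = 1.590593 - (-1.747599)×(1.590593 - 1.386735)/(-1.747599 - (-2.493466))
       = 2.068242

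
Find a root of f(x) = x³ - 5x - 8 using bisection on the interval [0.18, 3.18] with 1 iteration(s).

f(x) = x³ - 5x - 8
Initial interval: [0.18, 3.18]

Iteration 1:
  c_1 = (0.180000 + 3.180000)/2 = 1.680000
  f(c_1) = f(1.680000) = -11.658368
  f(a) × f(c) ≥ 0, new interval: [1.680000, 3.180000]

After 1 iteration(s), the approximation is c_1 = 1.680000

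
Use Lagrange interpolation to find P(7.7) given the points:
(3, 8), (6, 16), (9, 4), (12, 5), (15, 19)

Lagrange interpolation formula:
P(x) = Σ yᵢ × Lᵢ(x)
where Lᵢ(x) = Π_{j≠i} (x - xⱼ)/(xᵢ - xⱼ)

L_0(7.7) = (7.7 - 6)/(3 - 6) × (7.7 - 9)/(3 - 9) × (7.7 - 12)/(3 - 12) × (7.7 - 15)/(3 - 15) = -0.035685
L_1(7.7) = (7.7 - 3)/(6 - 3) × (7.7 - 9)/(6 - 9) × (7.7 - 12)/(6 - 12) × (7.7 - 15)/(6 - 15) = 0.394636
L_2(7.7) = (7.7 - 3)/(9 - 3) × (7.7 - 6)/(9 - 6) × (7.7 - 12)/(9 - 12) × (7.7 - 15)/(9 - 15) = 0.774093
L_3(7.7) = (7.7 - 3)/(12 - 3) × (7.7 - 6)/(12 - 6) × (7.7 - 9)/(12 - 9) × (7.7 - 15)/(12 - 15) = -0.156019
L_4(7.7) = (7.7 - 3)/(15 - 3) × (7.7 - 6)/(15 - 6) × (7.7 - 9)/(15 - 9) × (7.7 - 12)/(15 - 12) = 0.022975

P(7.7) = 8×L_0(7.7) + 16×L_1(7.7) + 4×L_2(7.7) + 5×L_3(7.7) + 19×L_4(7.7)
P(7.7) = 8.781498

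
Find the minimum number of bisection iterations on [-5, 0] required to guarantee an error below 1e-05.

We need (b-a)/2^n ≤ 1e-05
(0 - (-5))/2^n ≤ 1e-05
5/2^n ≤ 1e-05
2^n ≥ 500000
n ≥ log₂(500000) = 18.93
n ≥ 19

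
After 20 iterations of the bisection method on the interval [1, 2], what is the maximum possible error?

Bisection error bound: |error| ≤ (b-a)/2^n
|error| ≤ (2 - 1)/2^20 = 1/2^20
|error| ≤ 0.0000009537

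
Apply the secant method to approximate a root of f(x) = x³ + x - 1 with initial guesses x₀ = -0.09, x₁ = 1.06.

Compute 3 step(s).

f(x) = x³ + x - 1
x₀ = -0.09, x₁ = 1.06

Secant formula: x_{n+1} = x_n - f(x_n)(x_n - x_{n-1})/(f(x_n) - f(x_{n-1}))

Iteration 1:
  f(-0.090000) = -1.090729
  f(1.060000) = 1.251016
  x_2 = 1.060000 - 1.251016×(1.060000 - (-0.090000))/(1.251016 - (-1.090729))
       = 0.445643
Iteration 2:
  f(1.060000) = 1.251016
  f(0.445643) = -0.465854
  x_3 = 0.445643 - (-0.465854)×(0.445643 - 1.060000)/(-0.465854 - 1.251016)
       = 0.612342
Iteration 3:
  f(0.445643) = -0.465854
  f(0.612342) = -0.158053
  x_4 = 0.612342 - (-0.158053)×(0.612342 - 0.445643)/(-0.158053 - (-0.465854))
       = 0.697940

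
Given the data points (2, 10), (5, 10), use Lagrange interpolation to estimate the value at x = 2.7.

Lagrange interpolation formula:
P(x) = Σ yᵢ × Lᵢ(x)
where Lᵢ(x) = Π_{j≠i} (x - xⱼ)/(xᵢ - xⱼ)

L_0(2.7) = (2.7 - 5)/(2 - 5) = 0.766667
L_1(2.7) = (2.7 - 2)/(5 - 2) = 0.233333

P(2.7) = 10×L_0(2.7) + 10×L_1(2.7)
P(2.7) = 10.000000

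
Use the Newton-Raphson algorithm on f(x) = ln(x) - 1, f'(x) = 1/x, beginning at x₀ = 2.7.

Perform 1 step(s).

f(x) = ln(x) - 1
f'(x) = 1/x
x₀ = 2.7

Newton-Raphson formula: x_{n+1} = x_n - f(x_n)/f'(x_n)

Iteration 1:
  f(2.700000) = -0.006748
  f'(2.700000) = 0.370370
  x_1 = 2.700000 - (-0.006748)/0.370370 = 2.718220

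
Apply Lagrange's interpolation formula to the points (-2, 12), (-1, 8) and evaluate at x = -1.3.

Lagrange interpolation formula:
P(x) = Σ yᵢ × Lᵢ(x)
where Lᵢ(x) = Π_{j≠i} (x - xⱼ)/(xᵢ - xⱼ)

L_0(-1.3) = (-1.3 - (-1))/(-2 - (-1)) = 0.300000
L_1(-1.3) = (-1.3 - (-2))/(-1 - (-2)) = 0.700000

P(-1.3) = 12×L_0(-1.3) + 8×L_1(-1.3)
P(-1.3) = 9.200000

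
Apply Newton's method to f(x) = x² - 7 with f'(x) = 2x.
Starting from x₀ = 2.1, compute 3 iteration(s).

f(x) = x² - 7
f'(x) = 2x
x₀ = 2.1

Newton-Raphson formula: x_{n+1} = x_n - f(x_n)/f'(x_n)

Iteration 1:
  f(2.100000) = -2.590000
  f'(2.100000) = 4.200000
  x_1 = 2.100000 - (-2.590000)/4.200000 = 2.716667
Iteration 2:
  f(2.716667) = 0.380278
  f'(2.716667) = 5.433333
  x_2 = 2.716667 - 0.380278/5.433333 = 2.646677
Iteration 3:
  f(2.646677) = 0.004899
  f'(2.646677) = 5.293354
  x_3 = 2.646677 - 0.004899/5.293354 = 2.645751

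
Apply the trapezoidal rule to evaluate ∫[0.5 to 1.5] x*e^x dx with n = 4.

f(x) = x*e^x
a = 0.5, b = 1.5, n = 4
h = (b - a)/n = 0.250000

Trapezoidal rule: (h/2)[f(x₀) + 2f(x₁) + 2f(x₂) + ... + f(xₙ)]

x_0 = 0.5000, f(x_0) = 0.824361, coefficient = 1
x_1 = 0.7500, f(x_1) = 1.587750, coefficient = 2
x_2 = 1.0000, f(x_2) = 2.718282, coefficient = 2
x_3 = 1.2500, f(x_3) = 4.362929, coefficient = 2
x_4 = 1.5000, f(x_4) = 6.722534, coefficient = 1

I ≈ (0.250000/2) × 24.884815 = 3.110602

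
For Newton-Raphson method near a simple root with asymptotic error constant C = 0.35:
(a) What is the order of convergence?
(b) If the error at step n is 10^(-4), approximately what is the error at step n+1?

(a) Newton-Raphson has quadratic (order 2) convergence near simple roots.
    This means |e_{n+1}| ≈ C|e_n|².

(b) With |e_n| = 10^(-4) and C = 0.35:
    |e_{n+1}| ≈ 0.35 × (10^(-4))² = 0.35 × 10^(-8)

(a) 2 (quadratic); (b) |e_{n+1}| ≈ 3.500e-09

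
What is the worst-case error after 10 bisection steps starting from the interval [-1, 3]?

Bisection error bound: |error| ≤ (b-a)/2^n
|error| ≤ (3 - (-1))/2^10 = 4/2^10
|error| ≤ 0.0039062500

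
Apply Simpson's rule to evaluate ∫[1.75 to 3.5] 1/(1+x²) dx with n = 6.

f(x) = 1/(1+x²)
a = 1.75, b = 3.5, n = 6
h = (b - a)/n = 0.291667

Simpson's rule: (h/3)[f(x₀) + 4f(x₁) + 2f(x₂) + ... + f(xₙ)]

x_0 = 1.7500, f(x_0) = 0.246154, coefficient = 1
x_1 = 2.0417, f(x_1) = 0.193483, coefficient = 4
x_2 = 2.3333, f(x_2) = 0.155172, coefficient = 2
x_3 = 2.6250, f(x_3) = 0.126733, coefficient = 4
x_4 = 2.9167, f(x_4) = 0.105186, coefficient = 2
x_5 = 3.2083, f(x_5) = 0.088547, coefficient = 4
x_6 = 3.5000, f(x_6) = 0.075472, coefficient = 1

I ≈ (0.291667/3) × 2.477396 = 0.240858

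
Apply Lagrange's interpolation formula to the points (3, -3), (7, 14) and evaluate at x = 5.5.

Lagrange interpolation formula:
P(x) = Σ yᵢ × Lᵢ(x)
where Lᵢ(x) = Π_{j≠i} (x - xⱼ)/(xᵢ - xⱼ)

L_0(5.5) = (5.5 - 7)/(3 - 7) = 0.375000
L_1(5.5) = (5.5 - 3)/(7 - 3) = 0.625000

P(5.5) = (-3)×L_0(5.5) + 14×L_1(5.5)
P(5.5) = 7.625000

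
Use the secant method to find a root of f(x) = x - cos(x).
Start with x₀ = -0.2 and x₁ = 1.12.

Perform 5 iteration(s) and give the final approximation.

f(x) = x - cos(x)
x₀ = -0.2, x₁ = 1.12

Secant formula: x_{n+1} = x_n - f(x_n)(x_n - x_{n-1})/(f(x_n) - f(x_{n-1}))

Iteration 1:
  f(-0.200000) = -1.180067
  f(1.120000) = 0.684318
  x_2 = 1.120000 - 0.684318×(1.120000 - (-0.200000))/(0.684318 - (-1.180067))
       = 0.635497
Iteration 2:
  f(1.120000) = 0.684318
  f(0.635497) = -0.169279
  x_3 = 0.635497 - (-0.169279)×(0.635497 - 1.120000)/(-0.169279 - 0.684318)
       = 0.731580
Iteration 3:
  f(0.635497) = -0.169279
  f(0.731580) = -0.012539
  x_4 = 0.731580 - (-0.012539)×(0.731580 - 0.635497)/(-0.012539 - (-0.169279))
       = 0.739267
Iteration 4:
  f(0.731580) = -0.012539
  f(0.739267) = 0.000304
  x_5 = 0.739267 - 0.000304×(0.739267 - 0.731580)/(0.000304 - (-0.012539))
       = 0.739085
Iteration 5:
  f(0.739267) = 0.000304
  f(0.739085) = -0.000001
  x_6 = 0.739085 - (-0.000001)×(0.739085 - 0.739267)/(-0.000001 - 0.000304)
       = 0.739085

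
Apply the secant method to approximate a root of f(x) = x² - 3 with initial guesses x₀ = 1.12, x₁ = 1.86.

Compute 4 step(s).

f(x) = x² - 3
x₀ = 1.12, x₁ = 1.86

Secant formula: x_{n+1} = x_n - f(x_n)(x_n - x_{n-1})/(f(x_n) - f(x_{n-1}))

Iteration 1:
  f(1.120000) = -1.745600
  f(1.860000) = 0.459600
  x_2 = 1.860000 - 0.459600×(1.860000 - 1.120000)/(0.459600 - (-1.745600))
       = 1.705772
Iteration 2:
  f(1.860000) = 0.459600
  f(1.705772) = -0.090343
  x_3 = 1.705772 - (-0.090343)×(1.705772 - 1.860000)/(-0.090343 - 0.459600)
       = 1.731108
Iteration 3:
  f(1.705772) = -0.090343
  f(1.731108) = -0.003266
  x_4 = 1.731108 - (-0.003266)×(1.731108 - 1.705772)/(-0.003266 - (-0.090343))
       = 1.732058
Iteration 4:
  f(1.731108) = -0.003266
  f(1.732058) = 0.000025
  x_5 = 1.732058 - 0.000025×(1.732058 - 1.731108)/(0.000025 - (-0.003266))
       = 1.732051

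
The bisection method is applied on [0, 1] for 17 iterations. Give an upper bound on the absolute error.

Bisection error bound: |error| ≤ (b-a)/2^n
|error| ≤ (1 - 0)/2^17 = 1/2^17
|error| ≤ 0.0000076294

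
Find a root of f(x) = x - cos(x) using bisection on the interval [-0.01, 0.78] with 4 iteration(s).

f(x) = x - cos(x)
Initial interval: [-0.01, 0.78]

Iteration 1:
  c_1 = (-0.010000 + 0.780000)/2 = 0.385000
  f(c_1) = f(0.385000) = -0.541798
  f(a) × f(c) ≥ 0, new interval: [0.385000, 0.780000]
Iteration 2:
  c_2 = (0.385000 + 0.780000)/2 = 0.582500
  f(c_2) = f(0.582500) = -0.252590
  f(a) × f(c) ≥ 0, new interval: [0.582500, 0.780000]
Iteration 3:
  c_3 = (0.582500 + 0.780000)/2 = 0.681250
  f(c_3) = f(0.681250) = -0.095536
  f(a) × f(c) ≥ 0, new interval: [0.681250, 0.780000]
Iteration 4:
  c_4 = (0.681250 + 0.780000)/2 = 0.730625
  f(c_4) = f(0.730625) = -0.014132
  f(a) × f(c) ≥ 0, new interval: [0.730625, 0.780000]

After 4 iteration(s), the approximation is c_4 = 0.730625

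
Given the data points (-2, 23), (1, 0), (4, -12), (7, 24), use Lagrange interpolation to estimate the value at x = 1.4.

Lagrange interpolation formula:
P(x) = Σ yᵢ × Lᵢ(x)
where Lᵢ(x) = Π_{j≠i} (x - xⱼ)/(xᵢ - xⱼ)

L_0(1.4) = (1.4 - 1)/(-2 - 1) × (1.4 - 4)/(-2 - 4) × (1.4 - 7)/(-2 - 7) = -0.035951
L_1(1.4) = (1.4 - (-2))/(1 - (-2)) × (1.4 - 4)/(1 - 4) × (1.4 - 7)/(1 - 7) = 0.916741
L_2(1.4) = (1.4 - (-2))/(4 - (-2)) × (1.4 - 1)/(4 - 1) × (1.4 - 7)/(4 - 7) = 0.141037
L_3(1.4) = (1.4 - (-2))/(7 - (-2)) × (1.4 - 1)/(7 - 1) × (1.4 - 4)/(7 - 4) = -0.021827

P(1.4) = 23×L_0(1.4) + 0×L_1(1.4) + (-12)×L_2(1.4) + 24×L_3(1.4)
P(1.4) = -3.043160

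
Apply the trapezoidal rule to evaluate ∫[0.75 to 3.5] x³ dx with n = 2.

f(x) = x³
a = 0.75, b = 3.5, n = 2
h = (b - a)/n = 1.375000

Trapezoidal rule: (h/2)[f(x₀) + 2f(x₁) + 2f(x₂) + ... + f(xₙ)]

x_0 = 0.7500, f(x_0) = 0.421875, coefficient = 1
x_1 = 2.1250, f(x_1) = 9.595703, coefficient = 2
x_2 = 3.5000, f(x_2) = 42.875000, coefficient = 1

I ≈ (1.375000/2) × 62.488281 = 42.960693
Exact value: 37.436523
Error: 5.524170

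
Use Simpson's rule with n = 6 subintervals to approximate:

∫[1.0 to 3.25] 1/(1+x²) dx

f(x) = 1/(1+x²)
a = 1.0, b = 3.25, n = 6
h = (b - a)/n = 0.375000

Simpson's rule: (h/3)[f(x₀) + 4f(x₁) + 2f(x₂) + ... + f(xₙ)]

x_0 = 1.0000, f(x_0) = 0.500000, coefficient = 1
x_1 = 1.3750, f(x_1) = 0.345946, coefficient = 4
x_2 = 1.7500, f(x_2) = 0.246154, coefficient = 2
x_3 = 2.1250, f(x_3) = 0.181303, coefficient = 4
x_4 = 2.5000, f(x_4) = 0.137931, coefficient = 2
x_5 = 2.8750, f(x_5) = 0.107926, coefficient = 4
x_6 = 3.2500, f(x_6) = 0.086486, coefficient = 1

I ≈ (0.375000/3) × 3.895356 = 0.486919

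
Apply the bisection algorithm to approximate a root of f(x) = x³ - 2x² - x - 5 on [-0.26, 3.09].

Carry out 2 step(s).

f(x) = x³ - 2x² - x - 5
Initial interval: [-0.26, 3.09]

Iteration 1:
  c_1 = (-0.260000 + 3.090000)/2 = 1.415000
  f(c_1) = f(1.415000) = -7.586302
  f(a) × f(c) ≥ 0, new interval: [1.415000, 3.090000]
Iteration 2:
  c_2 = (1.415000 + 3.090000)/2 = 2.252500
  f(c_2) = f(2.252500) = -5.971377
  f(a) × f(c) ≥ 0, new interval: [2.252500, 3.090000]

After 2 iteration(s), the approximation is c_2 = 2.252500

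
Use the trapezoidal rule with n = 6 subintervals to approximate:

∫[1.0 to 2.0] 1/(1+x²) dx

f(x) = 1/(1+x²)
a = 1.0, b = 2.0, n = 6
h = (b - a)/n = 0.166667

Trapezoidal rule: (h/2)[f(x₀) + 2f(x₁) + 2f(x₂) + ... + f(xₙ)]

x_0 = 1.0000, f(x_0) = 0.500000, coefficient = 1
x_1 = 1.1667, f(x_1) = 0.423529, coefficient = 2
x_2 = 1.3333, f(x_2) = 0.360000, coefficient = 2
x_3 = 1.5000, f(x_3) = 0.307692, coefficient = 2
x_4 = 1.6667, f(x_4) = 0.264706, coefficient = 2
x_5 = 1.8333, f(x_5) = 0.229299, coefficient = 2
x_6 = 2.0000, f(x_6) = 0.200000, coefficient = 1

I ≈ (0.166667/2) × 3.870454 = 0.322538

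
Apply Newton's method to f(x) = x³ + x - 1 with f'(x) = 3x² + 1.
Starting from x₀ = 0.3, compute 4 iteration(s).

f(x) = x³ + x - 1
f'(x) = 3x² + 1
x₀ = 0.3

Newton-Raphson formula: x_{n+1} = x_n - f(x_n)/f'(x_n)

Iteration 1:
  f(0.300000) = -0.673000
  f'(0.300000) = 1.270000
  x_1 = 0.300000 - (-0.673000)/1.270000 = 0.829921
Iteration 2:
  f(0.829921) = 0.401546
  f'(0.829921) = 3.066308
  x_2 = 0.829921 - 0.401546/3.066308 = 0.698967
Iteration 3:
  f(0.698967) = 0.040451
  f'(0.698967) = 2.465665
  x_3 = 0.698967 - 0.040451/2.465665 = 0.682561
Iteration 4:
  f(0.682561) = 0.000560
  f'(0.682561) = 2.397670
  x_4 = 0.682561 - 0.000560/2.397670 = 0.682328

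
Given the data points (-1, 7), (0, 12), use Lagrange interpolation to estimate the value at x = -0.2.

Lagrange interpolation formula:
P(x) = Σ yᵢ × Lᵢ(x)
where Lᵢ(x) = Π_{j≠i} (x - xⱼ)/(xᵢ - xⱼ)

L_0(-0.2) = (-0.2 - 0)/(-1 - 0) = 0.200000
L_1(-0.2) = (-0.2 - (-1))/(0 - (-1)) = 0.800000

P(-0.2) = 7×L_0(-0.2) + 12×L_1(-0.2)
P(-0.2) = 11.000000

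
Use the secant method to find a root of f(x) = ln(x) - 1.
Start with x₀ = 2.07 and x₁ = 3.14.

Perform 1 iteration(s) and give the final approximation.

f(x) = ln(x) - 1
x₀ = 2.07, x₁ = 3.14

Secant formula: x_{n+1} = x_n - f(x_n)(x_n - x_{n-1})/(f(x_n) - f(x_{n-1}))

Iteration 1:
  f(2.070000) = -0.272451
  f(3.140000) = 0.144223
  x_2 = 3.140000 - 0.144223×(3.140000 - 2.070000)/(0.144223 - (-0.272451))
       = 2.769643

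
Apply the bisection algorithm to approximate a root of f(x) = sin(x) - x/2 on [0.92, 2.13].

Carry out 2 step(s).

f(x) = sin(x) - x/2
Initial interval: [0.92, 2.13]

Iteration 1:
  c_1 = (0.920000 + 2.130000)/2 = 1.525000
  f(c_1) = f(1.525000) = 0.236452
  f(a) × f(c) ≥ 0, new interval: [1.525000, 2.130000]
Iteration 2:
  c_2 = (1.525000 + 2.130000)/2 = 1.827500
  f(c_2) = f(1.827500) = 0.053482
  f(a) × f(c) ≥ 0, new interval: [1.827500, 2.130000]

After 2 iteration(s), the approximation is c_2 = 1.827500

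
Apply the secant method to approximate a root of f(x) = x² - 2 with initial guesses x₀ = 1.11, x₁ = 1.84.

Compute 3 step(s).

f(x) = x² - 2
x₀ = 1.11, x₁ = 1.84

Secant formula: x_{n+1} = x_n - f(x_n)(x_n - x_{n-1})/(f(x_n) - f(x_{n-1}))

Iteration 1:
  f(1.110000) = -0.767900
  f(1.840000) = 1.385600
  x_2 = 1.840000 - 1.385600×(1.840000 - 1.110000)/(1.385600 - (-0.767900))
       = 1.370305
Iteration 2:
  f(1.840000) = 1.385600
  f(1.370305) = -0.122264
  x_3 = 1.370305 - (-0.122264)×(1.370305 - 1.840000)/(-0.122264 - 1.385600)
       = 1.408390
Iteration 3:
  f(1.370305) = -0.122264
  f(1.408390) = -0.016438
  x_4 = 1.408390 - (-0.016438)×(1.408390 - 1.370305)/(-0.016438 - (-0.122264))
       = 1.414306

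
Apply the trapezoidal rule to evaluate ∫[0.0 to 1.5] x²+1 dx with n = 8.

f(x) = x²+1
a = 0.0, b = 1.5, n = 8
h = (b - a)/n = 0.187500

Trapezoidal rule: (h/2)[f(x₀) + 2f(x₁) + 2f(x₂) + ... + f(xₙ)]

x_0 = 0.0000, f(x_0) = 1.000000, coefficient = 1
x_1 = 0.1875, f(x_1) = 1.035156, coefficient = 2
x_2 = 0.3750, f(x_2) = 1.140625, coefficient = 2
x_3 = 0.5625, f(x_3) = 1.316406, coefficient = 2
x_4 = 0.7500, f(x_4) = 1.562500, coefficient = 2
x_5 = 0.9375, f(x_5) = 1.878906, coefficient = 2
x_6 = 1.1250, f(x_6) = 2.265625, coefficient = 2
x_7 = 1.3125, f(x_7) = 2.722656, coefficient = 2
x_8 = 1.5000, f(x_8) = 3.250000, coefficient = 1

I ≈ (0.187500/2) × 28.093750 = 2.633789
Exact value: 2.625000
Error: 0.008789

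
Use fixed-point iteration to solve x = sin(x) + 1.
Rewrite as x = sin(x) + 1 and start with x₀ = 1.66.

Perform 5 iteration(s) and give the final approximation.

Equation: x = sin(x) + 1
Fixed-point form: x = sin(x) + 1
x₀ = 1.66

x_1 = g(1.660000) = 1.996024
x_2 = g(1.996024) = 1.910945
x_3 = g(1.910945) = 1.942705
x_4 = g(1.942705) = 1.931635
x_5 = g(1.931635) = 1.935601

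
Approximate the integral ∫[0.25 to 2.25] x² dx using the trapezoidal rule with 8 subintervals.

f(x) = x²
a = 0.25, b = 2.25, n = 8
h = (b - a)/n = 0.250000

Trapezoidal rule: (h/2)[f(x₀) + 2f(x₁) + 2f(x₂) + ... + f(xₙ)]

x_0 = 0.2500, f(x_0) = 0.062500, coefficient = 1
x_1 = 0.5000, f(x_1) = 0.250000, coefficient = 2
x_2 = 0.7500, f(x_2) = 0.562500, coefficient = 2
x_3 = 1.0000, f(x_3) = 1.000000, coefficient = 2
x_4 = 1.2500, f(x_4) = 1.562500, coefficient = 2
x_5 = 1.5000, f(x_5) = 2.250000, coefficient = 2
x_6 = 1.7500, f(x_6) = 3.062500, coefficient = 2
x_7 = 2.0000, f(x_7) = 4.000000, coefficient = 2
x_8 = 2.2500, f(x_8) = 5.062500, coefficient = 1

I ≈ (0.250000/2) × 30.500000 = 3.812500
Exact value: 3.791667
Error: 0.020833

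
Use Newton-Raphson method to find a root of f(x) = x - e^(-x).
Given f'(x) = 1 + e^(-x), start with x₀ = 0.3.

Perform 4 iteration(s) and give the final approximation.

f(x) = x - e^(-x)
f'(x) = 1 + e^(-x)
x₀ = 0.3

Newton-Raphson formula: x_{n+1} = x_n - f(x_n)/f'(x_n)

Iteration 1:
  f(0.300000) = -0.440818
  f'(0.300000) = 1.740818
  x_1 = 0.300000 - (-0.440818)/1.740818 = 0.553225
Iteration 2:
  f(0.553225) = -0.021868
  f'(0.553225) = 1.575092
  x_2 = 0.553225 - (-0.021868)/1.575092 = 0.567108
Iteration 3:
  f(0.567108) = -0.000055
  f'(0.567108) = 1.567163
  x_3 = 0.567108 - (-0.000055)/1.567163 = 0.567143
Iteration 4:
  f(0.567143) = 0.000000
  f'(0.567143) = 1.567143
  x_4 = 0.567143 - 0.000000/1.567143 = 0.567143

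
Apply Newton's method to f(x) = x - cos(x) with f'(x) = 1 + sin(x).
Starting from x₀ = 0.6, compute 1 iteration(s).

f(x) = x - cos(x)
f'(x) = 1 + sin(x)
x₀ = 0.6

Newton-Raphson formula: x_{n+1} = x_n - f(x_n)/f'(x_n)

Iteration 1:
  f(0.600000) = -0.225336
  f'(0.600000) = 1.564642
  x_1 = 0.600000 - (-0.225336)/1.564642 = 0.744017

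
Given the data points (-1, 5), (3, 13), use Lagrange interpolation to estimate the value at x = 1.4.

Lagrange interpolation formula:
P(x) = Σ yᵢ × Lᵢ(x)
where Lᵢ(x) = Π_{j≠i} (x - xⱼ)/(xᵢ - xⱼ)

L_0(1.4) = (1.4 - 3)/(-1 - 3) = 0.400000
L_1(1.4) = (1.4 - (-1))/(3 - (-1)) = 0.600000

P(1.4) = 5×L_0(1.4) + 13×L_1(1.4)
P(1.4) = 9.800000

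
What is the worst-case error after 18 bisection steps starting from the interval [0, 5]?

Bisection error bound: |error| ≤ (b-a)/2^n
|error| ≤ (5 - 0)/2^18 = 5/2^18
|error| ≤ 0.0000190735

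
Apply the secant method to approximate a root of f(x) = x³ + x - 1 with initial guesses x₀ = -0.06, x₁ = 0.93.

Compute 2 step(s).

f(x) = x³ + x - 1
x₀ = -0.06, x₁ = 0.93

Secant formula: x_{n+1} = x_n - f(x_n)(x_n - x_{n-1})/(f(x_n) - f(x_{n-1}))

Iteration 1:
  f(-0.060000) = -1.060216
  f(0.930000) = 0.734357
  x_2 = 0.930000 - 0.734357×(0.930000 - (-0.060000))/(0.734357 - (-1.060216))
       = 0.524882
Iteration 2:
  f(0.930000) = 0.734357
  f(0.524882) = -0.330512
  x_3 = 0.524882 - (-0.330512)×(0.524882 - 0.930000)/(-0.330512 - 0.734357)
       = 0.650622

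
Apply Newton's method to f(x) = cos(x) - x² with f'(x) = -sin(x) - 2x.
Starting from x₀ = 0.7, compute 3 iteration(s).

f(x) = cos(x) - x²
f'(x) = -sin(x) - 2x
x₀ = 0.7

Newton-Raphson formula: x_{n+1} = x_n - f(x_n)/f'(x_n)

Iteration 1:
  f(0.700000) = 0.274842
  f'(0.700000) = -2.044218
  x_1 = 0.700000 - 0.274842/(-2.044218) = 0.834449
Iteration 2:
  f(0.834449) = -0.024718
  f'(0.834449) = -2.409823
  x_2 = 0.834449 - (-0.024718)/(-2.409823) = 0.824191
Iteration 3:
  f(0.824191) = -0.000141
  f'(0.824191) = -2.382382
  x_3 = 0.824191 - (-0.000141)/(-2.382382) = 0.824132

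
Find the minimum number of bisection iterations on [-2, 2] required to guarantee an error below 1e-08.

We need (b-a)/2^n ≤ 1e-08
(2 - (-2))/2^n ≤ 1e-08
4/2^n ≤ 1e-08
2^n ≥ 400000000
n ≥ log₂(400000000) = 28.58
n ≥ 29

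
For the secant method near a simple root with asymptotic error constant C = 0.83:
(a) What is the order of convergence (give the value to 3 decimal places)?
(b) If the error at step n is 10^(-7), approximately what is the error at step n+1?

(a) Secant method has superlinear convergence with order φ = (1+√5)/2 ≈ 1.618.
    This means |e_{n+1}| ≈ C|e_n|^1.618.

(b) With |e_n| = 10^(-7) and C = 0.83:
    |e_{n+1}| ≈ 0.83 × (10^(-7))^1.618 = 0.83 × 10^(-11.33)

(a) ≈ 1.618 (golden ratio); (b) |e_{n+1}| ≈ 3.916e-12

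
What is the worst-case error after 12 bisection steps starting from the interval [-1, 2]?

Bisection error bound: |error| ≤ (b-a)/2^n
|error| ≤ (2 - (-1))/2^12 = 3/2^12
|error| ≤ 0.0007324219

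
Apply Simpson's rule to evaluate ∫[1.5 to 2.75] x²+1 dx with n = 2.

f(x) = x²+1
a = 1.5, b = 2.75, n = 2
h = (b - a)/n = 0.625000

Simpson's rule: (h/3)[f(x₀) + 4f(x₁) + 2f(x₂) + ... + f(xₙ)]

x_0 = 1.5000, f(x_0) = 3.250000, coefficient = 1
x_1 = 2.1250, f(x_1) = 5.515625, coefficient = 4
x_2 = 2.7500, f(x_2) = 8.562500, coefficient = 1

I ≈ (0.625000/3) × 33.875000 = 7.057292
Exact value: 7.057292
Error: 0.000000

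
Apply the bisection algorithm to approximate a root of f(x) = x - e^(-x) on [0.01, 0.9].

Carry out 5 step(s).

f(x) = x - e^(-x)
Initial interval: [0.01, 0.9]

Iteration 1:
  c_1 = (0.010000 + 0.900000)/2 = 0.455000
  f(c_1) = f(0.455000) = -0.179448
  f(a) × f(c) ≥ 0, new interval: [0.455000, 0.900000]
Iteration 2:
  c_2 = (0.455000 + 0.900000)/2 = 0.677500
  f(c_2) = f(0.677500) = 0.169615
  f(a) × f(c) < 0, new interval: [0.455000, 0.677500]
Iteration 3:
  c_3 = (0.455000 + 0.677500)/2 = 0.566250
  f(c_3) = f(0.566250) = -0.001400
  f(a) × f(c) ≥ 0, new interval: [0.566250, 0.677500]
Iteration 4:
  c_4 = (0.566250 + 0.677500)/2 = 0.621875
  f(c_4) = f(0.621875) = 0.084938
  f(a) × f(c) < 0, new interval: [0.566250, 0.621875]
Iteration 5:
  c_5 = (0.566250 + 0.621875)/2 = 0.594062
  f(c_5) = f(0.594062) = 0.041983
  f(a) × f(c) < 0, new interval: [0.566250, 0.594062]

After 5 iteration(s), the approximation is c_5 = 0.594062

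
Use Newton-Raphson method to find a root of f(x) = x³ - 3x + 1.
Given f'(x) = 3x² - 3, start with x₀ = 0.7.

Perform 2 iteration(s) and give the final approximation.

f(x) = x³ - 3x + 1
f'(x) = 3x² - 3
x₀ = 0.7

Newton-Raphson formula: x_{n+1} = x_n - f(x_n)/f'(x_n)

Iteration 1:
  f(0.700000) = -0.757000
  f'(0.700000) = -1.530000
  x_1 = 0.700000 - (-0.757000)/(-1.530000) = 0.205229
Iteration 2:
  f(0.205229) = 0.392958
  f'(0.205229) = -2.873643
  x_2 = 0.205229 - 0.392958/(-2.873643) = 0.341974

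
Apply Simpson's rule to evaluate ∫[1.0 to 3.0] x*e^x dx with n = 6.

f(x) = x*e^x
a = 1.0, b = 3.0, n = 6
h = (b - a)/n = 0.333333

Simpson's rule: (h/3)[f(x₀) + 4f(x₁) + 2f(x₂) + ... + f(xₙ)]

x_0 = 1.0000, f(x_0) = 2.718282, coefficient = 1
x_1 = 1.3333, f(x_1) = 5.058224, coefficient = 4
x_2 = 1.6667, f(x_2) = 8.824150, coefficient = 2
x_3 = 2.0000, f(x_3) = 14.778112, coefficient = 4
x_4 = 2.3333, f(x_4) = 24.061937, coefficient = 2
x_5 = 2.6667, f(x_5) = 38.378443, coefficient = 4
x_6 = 3.0000, f(x_6) = 60.256611, coefficient = 1

I ≈ (0.333333/3) × 361.606182 = 40.178465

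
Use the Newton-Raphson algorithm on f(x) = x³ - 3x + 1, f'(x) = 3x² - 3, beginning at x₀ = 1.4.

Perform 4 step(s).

f(x) = x³ - 3x + 1
f'(x) = 3x² - 3
x₀ = 1.4

Newton-Raphson formula: x_{n+1} = x_n - f(x_n)/f'(x_n)

Iteration 1:
  f(1.400000) = -0.456000
  f'(1.400000) = 2.880000
  x_1 = 1.400000 - (-0.456000)/2.880000 = 1.558333
Iteration 2:
  f(1.558333) = 0.109261
  f'(1.558333) = 4.285208
  x_2 = 1.558333 - 0.109261/4.285208 = 1.532836
Iteration 3:
  f(1.532836) = 0.003023
  f'(1.532836) = 4.048759
  x_3 = 1.532836 - 0.003023/4.048759 = 1.532090
Iteration 4:
  f(1.532090) = 0.000003
  f'(1.532090) = 4.041895
  x_4 = 1.532090 - 0.000003/4.041895 = 1.532089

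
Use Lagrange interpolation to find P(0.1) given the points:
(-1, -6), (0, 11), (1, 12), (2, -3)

Lagrange interpolation formula:
P(x) = Σ yᵢ × Lᵢ(x)
where Lᵢ(x) = Π_{j≠i} (x - xⱼ)/(xᵢ - xⱼ)

L_0(0.1) = (0.1 - 0)/(-1 - 0) × (0.1 - 1)/(-1 - 1) × (0.1 - 2)/(-1 - 2) = -0.028500
L_1(0.1) = (0.1 - (-1))/(0 - (-1)) × (0.1 - 1)/(0 - 1) × (0.1 - 2)/(0 - 2) = 0.940500
L_2(0.1) = (0.1 - (-1))/(1 - (-1)) × (0.1 - 0)/(1 - 0) × (0.1 - 2)/(1 - 2) = 0.104500
L_3(0.1) = (0.1 - (-1))/(2 - (-1)) × (0.1 - 0)/(2 - 0) × (0.1 - 1)/(2 - 1) = -0.016500

P(0.1) = (-6)×L_0(0.1) + 11×L_1(0.1) + 12×L_2(0.1) + (-3)×L_3(0.1)
P(0.1) = 11.820000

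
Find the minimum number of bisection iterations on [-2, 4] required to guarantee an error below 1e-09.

We need (b-a)/2^n ≤ 1e-09
(4 - (-2))/2^n ≤ 1e-09
6/2^n ≤ 1e-09
2^n ≥ 6000000000
n ≥ log₂(6000000000) = 32.48
n ≥ 33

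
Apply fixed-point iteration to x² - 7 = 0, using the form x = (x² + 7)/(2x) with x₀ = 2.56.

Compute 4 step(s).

Equation: x² - 7 = 0
Fixed-point form: x = (x² + 7)/(2x)
x₀ = 2.56

x_1 = g(2.560000) = 2.647187
x_2 = g(2.647187) = 2.645752
x_3 = g(2.645752) = 2.645751
x_4 = g(2.645751) = 2.645751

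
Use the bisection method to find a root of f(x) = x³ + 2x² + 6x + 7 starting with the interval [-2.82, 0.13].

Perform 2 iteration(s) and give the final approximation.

f(x) = x³ + 2x² + 6x + 7
Initial interval: [-2.82, 0.13]

Iteration 1:
  c_1 = (-2.820000 + 0.130000)/2 = -1.345000
  f(c_1) = f(-1.345000) = 0.114911
  f(a) × f(c) < 0, new interval: [-2.820000, -1.345000]
Iteration 2:
  c_2 = (-2.820000 + (-1.345000))/2 = -2.082500
  f(c_2) = f(-2.082500) = -5.852787
  f(a) × f(c) ≥ 0, new interval: [-2.082500, -1.345000]

After 2 iteration(s), the approximation is c_2 = -2.082500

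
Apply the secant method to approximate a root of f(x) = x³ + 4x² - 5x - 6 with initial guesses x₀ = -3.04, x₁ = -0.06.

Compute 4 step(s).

f(x) = x³ + 4x² - 5x - 6
x₀ = -3.04, x₁ = -0.06

Secant formula: x_{n+1} = x_n - f(x_n)(x_n - x_{n-1})/(f(x_n) - f(x_{n-1}))

Iteration 1:
  f(-3.040000) = 18.071936
  f(-0.060000) = -5.685816
  x_2 = -0.060000 - (-5.685816)×(-0.060000 - (-3.040000))/(-5.685816 - 18.071936)
       = -0.773187
Iteration 2:
  f(-0.060000) = -5.685816
  f(-0.773187) = -0.205013
  x_3 = -0.773187 - (-0.205013)×(-0.773187 - (-0.060000))/(-0.205013 - (-5.685816))
       = -0.799865
Iteration 3:
  f(-0.773187) = -0.205013
  f(-0.799865) = 0.046718
  x_4 = -0.799865 - 0.046718×(-0.799865 - (-0.773187))/(0.046718 - (-0.205013))
       = -0.794914
Iteration 4:
  f(-0.799865) = 0.046718
  f(-0.794914) = -0.000176
  x_5 = -0.794914 - (-0.000176)×(-0.794914 - (-0.799865))/(-0.000176 - 0.046718)
       = -0.794932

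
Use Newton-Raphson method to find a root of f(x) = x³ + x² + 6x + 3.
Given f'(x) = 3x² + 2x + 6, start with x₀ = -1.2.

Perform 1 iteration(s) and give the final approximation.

f(x) = x³ + x² + 6x + 3
f'(x) = 3x² + 2x + 6
x₀ = -1.2

Newton-Raphson formula: x_{n+1} = x_n - f(x_n)/f'(x_n)

Iteration 1:
  f(-1.200000) = -4.488000
  f'(-1.200000) = 7.920000
  x_1 = -1.200000 - (-4.488000)/7.920000 = -0.633333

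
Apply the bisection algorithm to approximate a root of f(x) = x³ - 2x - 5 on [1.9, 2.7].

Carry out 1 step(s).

f(x) = x³ - 2x - 5
Initial interval: [1.9, 2.7]

Iteration 1:
  c_1 = (1.900000 + 2.700000)/2 = 2.300000
  f(c_1) = f(2.300000) = 2.567000
  f(a) × f(c) < 0, new interval: [1.900000, 2.300000]

After 1 iteration(s), the approximation is c_1 = 2.300000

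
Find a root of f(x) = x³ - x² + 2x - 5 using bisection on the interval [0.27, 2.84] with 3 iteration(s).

f(x) = x³ - x² + 2x - 5
Initial interval: [0.27, 2.84]

Iteration 1:
  c_1 = (0.270000 + 2.840000)/2 = 1.555000
  f(c_1) = f(1.555000) = -0.547996
  f(a) × f(c) ≥ 0, new interval: [1.555000, 2.840000]
Iteration 2:
  c_2 = (1.555000 + 2.840000)/2 = 2.197500
  f(c_2) = f(2.197500) = 5.177735
  f(a) × f(c) < 0, new interval: [1.555000, 2.197500]
Iteration 3:
  c_3 = (1.555000 + 2.197500)/2 = 1.876250
  f(c_3) = f(1.876250) = 1.837175
  f(a) × f(c) < 0, new interval: [1.555000, 1.876250]

After 3 iteration(s), the approximation is c_3 = 1.876250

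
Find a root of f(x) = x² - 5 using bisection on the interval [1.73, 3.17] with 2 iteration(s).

f(x) = x² - 5
Initial interval: [1.73, 3.17]

Iteration 1:
  c_1 = (1.730000 + 3.170000)/2 = 2.450000
  f(c_1) = f(2.450000) = 1.002500
  f(a) × f(c) < 0, new interval: [1.730000, 2.450000]
Iteration 2:
  c_2 = (1.730000 + 2.450000)/2 = 2.090000
  f(c_2) = f(2.090000) = -0.631900
  f(a) × f(c) ≥ 0, new interval: [2.090000, 2.450000]

After 2 iteration(s), the approximation is c_2 = 2.090000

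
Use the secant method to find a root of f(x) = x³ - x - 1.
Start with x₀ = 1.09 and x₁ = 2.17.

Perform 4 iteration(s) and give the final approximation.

f(x) = x³ - x - 1
x₀ = 1.09, x₁ = 2.17

Secant formula: x_{n+1} = x_n - f(x_n)(x_n - x_{n-1})/(f(x_n) - f(x_{n-1}))

Iteration 1:
  f(1.090000) = -0.794971
  f(2.170000) = 7.048313
  x_2 = 2.170000 - 7.048313×(2.170000 - 1.090000)/(7.048313 - (-0.794971))
       = 1.199465
Iteration 2:
  f(2.170000) = 7.048313
  f(1.199465) = -0.473774
  x_3 = 1.199465 - (-0.473774)×(1.199465 - 2.170000)/(-0.473774 - 7.048313)
       = 1.260594
Iteration 3:
  f(1.199465) = -0.473774
  f(1.260594) = -0.257388
  x_4 = 1.260594 - (-0.257388)×(1.260594 - 1.199465)/(-0.257388 - (-0.473774))
       = 1.333305
Iteration 4:
  f(1.260594) = -0.257388
  f(1.333305) = 0.036916
  x_5 = 1.333305 - 0.036916×(1.333305 - 1.260594)/(0.036916 - (-0.257388))
       = 1.324185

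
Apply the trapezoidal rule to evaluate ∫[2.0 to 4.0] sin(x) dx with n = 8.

f(x) = sin(x)
a = 2.0, b = 4.0, n = 8
h = (b - a)/n = 0.250000

Trapezoidal rule: (h/2)[f(x₀) + 2f(x₁) + 2f(x₂) + ... + f(xₙ)]

x_0 = 2.0000, f(x_0) = 0.909297, coefficient = 1
x_1 = 2.2500, f(x_1) = 0.778073, coefficient = 2
x_2 = 2.5000, f(x_2) = 0.598472, coefficient = 2
x_3 = 2.7500, f(x_3) = 0.381661, coefficient = 2
x_4 = 3.0000, f(x_4) = 0.141120, coefficient = 2
x_5 = 3.2500, f(x_5) = -0.108195, coefficient = 2
x_6 = 3.5000, f(x_6) = -0.350783, coefficient = 2
x_7 = 3.7500, f(x_7) = -0.571561, coefficient = 2
x_8 = 4.0000, f(x_8) = -0.756802, coefficient = 1

I ≈ (0.250000/2) × 1.890068 = 0.236259
Exact value: 0.237497
Error: 0.001238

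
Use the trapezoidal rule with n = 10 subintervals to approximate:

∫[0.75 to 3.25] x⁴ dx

f(x) = x⁴
a = 0.75, b = 3.25, n = 10
h = (b - a)/n = 0.250000

Trapezoidal rule: (h/2)[f(x₀) + 2f(x₁) + 2f(x₂) + ... + f(xₙ)]

x_0 = 0.7500, f(x_0) = 0.316406, coefficient = 1
x_1 = 1.0000, f(x_1) = 1.000000, coefficient = 2
x_2 = 1.2500, f(x_2) = 2.441406, coefficient = 2
x_3 = 1.5000, f(x_3) = 5.062500, coefficient = 2
x_4 = 1.7500, f(x_4) = 9.378906, coefficient = 2
x_5 = 2.0000, f(x_5) = 16.000000, coefficient = 2
x_6 = 2.2500, f(x_6) = 25.628906, coefficient = 2
x_7 = 2.5000, f(x_7) = 39.062500, coefficient = 2
x_8 = 2.7500, f(x_8) = 57.191406, coefficient = 2
x_9 = 3.0000, f(x_9) = 81.000000, coefficient = 2
x_10 = 3.2500, f(x_10) = 111.566406, coefficient = 1

I ≈ (0.250000/2) × 585.414062 = 73.176758
Exact value: 72.470703
Error: 0.706055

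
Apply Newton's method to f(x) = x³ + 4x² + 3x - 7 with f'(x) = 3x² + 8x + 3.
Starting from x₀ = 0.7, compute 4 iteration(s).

f(x) = x³ + 4x² + 3x - 7
f'(x) = 3x² + 8x + 3
x₀ = 0.7

Newton-Raphson formula: x_{n+1} = x_n - f(x_n)/f'(x_n)

Iteration 1:
  f(0.700000) = -2.597000
  f'(0.700000) = 10.070000
  x_1 = 0.700000 - (-2.597000)/10.070000 = 0.957895
Iteration 2:
  f(0.957895) = 0.422862
  f'(0.957895) = 13.415845
  x_2 = 0.957895 - 0.422862/13.415845 = 0.926375
Iteration 3:
  f(0.926375) = 0.006798
  f'(0.926375) = 12.985514
  x_3 = 0.926375 - 0.006798/12.985514 = 0.925852
Iteration 4:
  f(0.925852) = 0.000002
  f'(0.925852) = 12.978418
  x_4 = 0.925852 - 0.000002/12.978418 = 0.925852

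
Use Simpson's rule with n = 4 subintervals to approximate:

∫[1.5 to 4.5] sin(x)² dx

f(x) = sin(x)²
a = 1.5, b = 4.5, n = 4
h = (b - a)/n = 0.750000

Simpson's rule: (h/3)[f(x₀) + 4f(x₁) + 2f(x₂) + ... + f(xₙ)]

x_0 = 1.5000, f(x_0) = 0.994996, coefficient = 1
x_1 = 2.2500, f(x_1) = 0.605398, coefficient = 4
x_2 = 3.0000, f(x_2) = 0.019915, coefficient = 2
x_3 = 3.7500, f(x_3) = 0.326682, coefficient = 4
x_4 = 4.5000, f(x_4) = 0.955565, coefficient = 1

I ≈ (0.750000/3) × 5.718712 = 1.429678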